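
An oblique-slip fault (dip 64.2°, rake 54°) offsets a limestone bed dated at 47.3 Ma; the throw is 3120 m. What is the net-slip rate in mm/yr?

0.0906 mm/yr

dip-slip = throw / sin(dip) = 3120 / sin(64.2°) = 3465 m
net slip = dip-slip / sin(rake) = 3465 / sin(54°) = 4284 m
rate = 4284 m / 47.3 Ma = 0.0000906 m/yr = 0.0906 mm/yr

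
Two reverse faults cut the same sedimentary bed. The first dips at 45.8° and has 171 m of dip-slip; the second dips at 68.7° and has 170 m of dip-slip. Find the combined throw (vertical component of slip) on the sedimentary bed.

281 m

throw_A = 171 × sin(45.8°) = 122.6 m
throw_B = 170 × sin(68.7°) = 158.4 m
total = 122.6 + 158.4 = 281 m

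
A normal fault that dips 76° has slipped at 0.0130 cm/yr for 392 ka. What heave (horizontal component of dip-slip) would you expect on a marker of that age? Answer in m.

12.3 m

dip-slip = rate × time = 0.0130 cm/yr × 392 ka = 50.96 m
heave = dip-slip × cos(dip) = 50.96 × cos(76°) = 12.3 m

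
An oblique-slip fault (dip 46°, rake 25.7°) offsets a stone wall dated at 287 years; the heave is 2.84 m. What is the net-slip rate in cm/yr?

3.28 cm/yr

dip-slip = heave / cos(dip) = 2.84 / cos(46°) = 4.088 m
net slip = dip-slip / sin(rake) = 4.088 / sin(25.7°) = 9.428 m
rate = 9.428 m / 287 years = 0.0328 m/yr = 3.28 cm/yr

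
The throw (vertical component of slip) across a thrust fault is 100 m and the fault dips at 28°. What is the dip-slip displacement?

213 m

dip-slip = throw / sin(dip) = 100 / sin(28°) = 213 m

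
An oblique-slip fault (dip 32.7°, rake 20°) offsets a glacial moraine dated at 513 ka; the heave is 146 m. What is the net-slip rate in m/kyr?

0.989 m/kyr

dip-slip = heave / cos(dip) = 146 / cos(32.7°) = 173.5 m
net slip = dip-slip / sin(rake) = 173.5 / sin(20°) = 507.3 m
rate = 507.3 m / 513 ka = 0.000989 m/yr = 0.989 m/kyr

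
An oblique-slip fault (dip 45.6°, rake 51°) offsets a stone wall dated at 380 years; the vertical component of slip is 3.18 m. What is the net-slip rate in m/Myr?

15100 m/Myr

dip-slip = throw / sin(dip) = 3.18 / sin(45.6°) = 4.451 m
net slip = dip-slip / sin(rake) = 4.451 / sin(51°) = 5.727 m
rate = 5.727 m / 380 years = 0.0151 m/yr = 15100 m/Myr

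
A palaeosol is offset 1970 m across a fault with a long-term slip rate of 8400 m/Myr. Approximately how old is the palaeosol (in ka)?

age = offset / rate = 1970 m / (8400 m/Myr) = 235000 yr = 235 ka

235 ka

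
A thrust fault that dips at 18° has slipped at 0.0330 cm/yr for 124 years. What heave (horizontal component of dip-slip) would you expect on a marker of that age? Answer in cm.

dip-slip = rate × time = 0.0330 cm/yr × 124 years = 0.04092 m
heave = dip-slip × cos(dip) = 0.04092 × cos(18°) = 0.0389 m = 3.89 cm

3.89 cm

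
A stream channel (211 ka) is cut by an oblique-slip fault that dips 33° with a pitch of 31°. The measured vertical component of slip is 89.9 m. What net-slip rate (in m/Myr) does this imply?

dip-slip = throw / sin(dip) = 89.9 / sin(33°) = 165.1 m
net slip = dip-slip / sin(rake) = 165.1 / sin(31°) = 320.5 m
rate = 320.5 m / 211 ka = 0.00152 m/yr = 1520 m/Myr

1520 m/Myr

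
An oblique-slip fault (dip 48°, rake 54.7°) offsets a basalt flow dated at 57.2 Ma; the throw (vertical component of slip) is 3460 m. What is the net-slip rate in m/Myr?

99.7 m/Myr

dip-slip = throw / sin(dip) = 3460 / sin(48°) = 4656 m
net slip = dip-slip / sin(rake) = 4656 / sin(54.7°) = 5705 m
rate = 5705 m / 57.2 Ma = 0.0000997 m/yr = 99.7 m/Myr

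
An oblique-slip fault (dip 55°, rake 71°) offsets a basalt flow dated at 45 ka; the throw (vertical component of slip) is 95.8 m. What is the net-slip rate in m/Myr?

2750 m/Myr

dip-slip = throw / sin(dip) = 95.8 / sin(55°) = 117 m
net slip = dip-slip / sin(rake) = 117 / sin(71°) = 123.7 m
rate = 123.7 m / 45 ka = 0.00275 m/yr = 2750 m/Myr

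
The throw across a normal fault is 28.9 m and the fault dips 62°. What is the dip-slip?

32.7 m

dip-slip = throw / sin(dip) = 28.9 / sin(62°) = 32.7 m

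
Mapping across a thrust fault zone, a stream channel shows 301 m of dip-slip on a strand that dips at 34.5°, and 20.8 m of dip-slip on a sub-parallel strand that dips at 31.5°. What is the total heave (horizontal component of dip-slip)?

266 m

heave_A = 301 × cos(34.5°) = 248.1 m
heave_B = 20.8 × cos(31.5°) = 17.73 m
total = 248.1 + 17.73 = 266 m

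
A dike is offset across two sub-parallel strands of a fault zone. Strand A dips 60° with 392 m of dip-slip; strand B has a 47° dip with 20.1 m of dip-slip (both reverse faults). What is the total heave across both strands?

heave_A = 392 × cos(60°) = 196 m
heave_B = 20.1 × cos(47°) = 13.71 m
total = 196 + 13.71 = 210 m

210 m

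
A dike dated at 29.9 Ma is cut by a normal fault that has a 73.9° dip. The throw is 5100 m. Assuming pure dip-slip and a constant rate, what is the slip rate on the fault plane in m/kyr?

0.178 m/kyr

dip-slip = throw / sin(dip) = 5100 m / sin(73.9°) = 5308 m
rate = 5308 m / 29.9 Ma = 0.000178 m/yr = 0.178 m/kyr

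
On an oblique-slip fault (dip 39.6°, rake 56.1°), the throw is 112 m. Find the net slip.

dip-slip = throw / sin(dip) = 112 / sin(39.6°) = 175.7 m
net slip = dip-slip / sin(rake) = 175.7 / sin(56.1°) = 212 m

212 m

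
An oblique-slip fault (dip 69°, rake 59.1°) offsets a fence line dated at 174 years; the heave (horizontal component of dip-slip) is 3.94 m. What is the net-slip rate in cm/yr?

dip-slip = heave / cos(dip) = 3.94 / cos(69°) = 10.99 m
net slip = dip-slip / sin(rake) = 10.99 / sin(59.1°) = 12.81 m
rate = 12.81 m / 174 years = 0.0736 m/yr = 7.36 cm/yr

7.36 cm/yr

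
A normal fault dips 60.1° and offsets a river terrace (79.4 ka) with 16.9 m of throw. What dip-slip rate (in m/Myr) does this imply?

246 m/Myr

dip-slip = throw / sin(dip) = 16.9 m / sin(60.1°) = 19.49 m
rate = 19.49 m / 79.4 ka = 0.000246 m/yr = 246 m/Myr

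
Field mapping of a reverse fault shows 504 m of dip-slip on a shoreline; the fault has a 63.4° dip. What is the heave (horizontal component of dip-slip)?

heave = dip-slip × cos(dip) = 504 m × cos(63.4°) = 226 m

226 m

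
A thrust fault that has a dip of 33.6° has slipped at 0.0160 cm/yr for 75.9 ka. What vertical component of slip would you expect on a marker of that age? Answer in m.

6.72 m

dip-slip = rate × time = 0.0160 cm/yr × 75.9 ka = 12.14 m
throw = dip-slip × sin(dip) = 12.14 × sin(33.6°) = 6.72 m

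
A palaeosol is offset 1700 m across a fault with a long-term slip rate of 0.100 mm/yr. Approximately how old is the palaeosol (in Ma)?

17 Ma

age = offset / rate = 1700 m / (0.100 mm/yr) = 1.7e+07 yr = 17 Ma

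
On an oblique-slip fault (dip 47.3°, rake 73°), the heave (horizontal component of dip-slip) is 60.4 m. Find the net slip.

dip-slip = heave / cos(dip) = 60.4 / cos(47.3°) = 89.06 m
net slip = dip-slip / sin(rake) = 89.06 / sin(73°) = 93.1 m

93.1 m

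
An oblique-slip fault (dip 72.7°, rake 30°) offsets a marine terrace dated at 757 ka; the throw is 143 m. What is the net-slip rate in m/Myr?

396 m/Myr

dip-slip = throw / sin(dip) = 143 / sin(72.7°) = 149.8 m
net slip = dip-slip / sin(rake) = 149.8 / sin(30°) = 299.6 m
rate = 299.6 m / 757 ka = 0.000396 m/yr = 396 m/Myr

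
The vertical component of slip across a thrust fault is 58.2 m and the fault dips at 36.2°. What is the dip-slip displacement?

dip-slip = throw / sin(dip) = 58.2 / sin(36.2°) = 98.5 m

98.5 m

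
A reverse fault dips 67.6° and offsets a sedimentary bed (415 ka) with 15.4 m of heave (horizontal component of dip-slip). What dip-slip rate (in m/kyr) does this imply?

dip-slip = heave / cos(dip) = 15.4 m / cos(67.6°) = 40.41 m
rate = 40.41 m / 415 ka = 0.0000974 m/yr = 0.0974 m/kyr

0.0974 m/kyr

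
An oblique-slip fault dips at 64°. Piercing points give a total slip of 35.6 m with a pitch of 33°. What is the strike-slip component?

29.9 m

strike-slip = net slip × cos(rake) = 35.6 m × cos(33°) = 29.9 m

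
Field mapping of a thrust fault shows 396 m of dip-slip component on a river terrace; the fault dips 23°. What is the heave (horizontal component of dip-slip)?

365 m

heave = dip-slip × cos(dip) = 396 m × cos(23°) = 365 m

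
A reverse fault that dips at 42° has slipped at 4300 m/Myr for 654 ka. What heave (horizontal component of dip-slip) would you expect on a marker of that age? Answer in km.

2.09 km

dip-slip = rate × time = 4300 m/Myr × 654 ka = 2812 m
heave = dip-slip × cos(dip) = 2812 × cos(42°) = 2090 m = 2.09 km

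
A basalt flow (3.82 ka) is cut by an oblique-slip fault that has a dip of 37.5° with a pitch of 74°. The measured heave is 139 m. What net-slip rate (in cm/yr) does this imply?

dip-slip = heave / cos(dip) = 139 / cos(37.5°) = 175.2 m
net slip = dip-slip / sin(rake) = 175.2 / sin(74°) = 182.3 m
rate = 182.3 m / 3.82 ka = 0.0477 m/yr = 4.77 cm/yr

4.77 cm/yr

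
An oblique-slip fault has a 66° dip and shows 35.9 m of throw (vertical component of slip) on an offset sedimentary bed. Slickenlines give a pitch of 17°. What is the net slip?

134 m

dip-slip = throw / sin(dip) = 35.9 / sin(66°) = 39.30 m
net slip = dip-slip / sin(rake) = 39.30 / sin(17°) = 134 m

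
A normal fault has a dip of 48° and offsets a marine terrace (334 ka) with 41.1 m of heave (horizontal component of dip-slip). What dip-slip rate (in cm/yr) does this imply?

0.0184 cm/yr

dip-slip = heave / cos(dip) = 41.1 m / cos(48°) = 61.42 m
rate = 61.42 m / 334 ka = 0.000184 m/yr = 0.0184 cm/yr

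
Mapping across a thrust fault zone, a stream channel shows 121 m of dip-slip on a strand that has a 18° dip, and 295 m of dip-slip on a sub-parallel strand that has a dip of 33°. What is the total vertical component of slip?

throw_A = 121 × sin(18°) = 37.39 m
throw_B = 295 × sin(33°) = 160.7 m
total = 37.39 + 160.7 = 198 m

198 m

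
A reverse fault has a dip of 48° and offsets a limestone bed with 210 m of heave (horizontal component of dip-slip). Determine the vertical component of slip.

throw = heave × tan(dip) = 210 × tan(48°) = 233 m

233 m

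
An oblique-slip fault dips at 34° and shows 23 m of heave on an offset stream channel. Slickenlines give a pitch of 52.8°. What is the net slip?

dip-slip = heave / cos(dip) = 23 / cos(34°) = 27.74 m
net slip = dip-slip / sin(rake) = 27.74 / sin(52.8°) = 34.8 m

34.8 m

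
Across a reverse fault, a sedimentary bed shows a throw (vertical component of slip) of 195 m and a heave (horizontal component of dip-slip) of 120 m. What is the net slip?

net slip = √(throw² + heave²) = √(195² + 120²) = 229 m

229 m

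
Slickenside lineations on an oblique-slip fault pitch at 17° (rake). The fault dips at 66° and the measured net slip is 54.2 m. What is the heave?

6.45 m

dip-slip = net slip × sin(rake) = 54.2 m × sin(17°) = 15.85 m
heave = dip-slip × cos(dip) = 15.85 × cos(66°) = 6.45 m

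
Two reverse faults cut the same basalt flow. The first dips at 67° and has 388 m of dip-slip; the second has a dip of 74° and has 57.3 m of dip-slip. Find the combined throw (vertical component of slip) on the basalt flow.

throw_A = 388 × sin(67°) = 357.2 m
throw_B = 57.3 × sin(74°) = 55.08 m
total = 357.2 + 55.08 = 412 m

412 m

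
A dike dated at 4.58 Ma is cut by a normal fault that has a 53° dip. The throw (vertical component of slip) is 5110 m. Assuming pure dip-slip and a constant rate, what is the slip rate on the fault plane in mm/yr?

1.40 mm/yr

dip-slip = throw / sin(dip) = 5110 m / sin(53°) = 6398 m
rate = 6398 m / 4.58 Ma = 0.00140 m/yr = 1.40 mm/yr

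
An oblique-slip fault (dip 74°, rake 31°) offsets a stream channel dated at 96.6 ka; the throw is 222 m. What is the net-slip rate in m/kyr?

4.64 m/kyr

dip-slip = throw / sin(dip) = 222 / sin(74°) = 230.9 m
net slip = dip-slip / sin(rake) = 230.9 / sin(31°) = 448.4 m
rate = 448.4 m / 96.6 ka = 0.00464 m/yr = 4.64 m/kyr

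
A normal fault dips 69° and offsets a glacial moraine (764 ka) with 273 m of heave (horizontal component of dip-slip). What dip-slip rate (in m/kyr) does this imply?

0.997 m/kyr

dip-slip = heave / cos(dip) = 273 m / cos(69°) = 761.8 m
rate = 761.8 m / 764 ka = 0.000997 m/yr = 0.997 m/kyr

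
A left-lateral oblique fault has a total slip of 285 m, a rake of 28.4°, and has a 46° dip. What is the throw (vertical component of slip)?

97.5 m

dip-slip = net slip × sin(rake) = 285 m × sin(28.4°) = 135.6 m
throw = dip-slip × sin(dip) = 135.6 × sin(46°) = 97.5 m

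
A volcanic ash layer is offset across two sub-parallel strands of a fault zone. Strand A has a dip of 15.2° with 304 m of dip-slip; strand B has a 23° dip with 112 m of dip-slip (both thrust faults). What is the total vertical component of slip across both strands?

throw_A = 304 × sin(15.2°) = 79.71 m
throw_B = 112 × sin(23°) = 43.76 m
total = 79.71 + 43.76 = 123 m

123 m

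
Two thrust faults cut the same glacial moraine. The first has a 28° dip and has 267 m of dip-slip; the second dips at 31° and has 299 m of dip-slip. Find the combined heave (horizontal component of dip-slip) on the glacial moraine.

492 m

heave_A = 267 × cos(28°) = 235.7 m
heave_B = 299 × cos(31°) = 256.3 m
total = 235.7 + 256.3 = 492 m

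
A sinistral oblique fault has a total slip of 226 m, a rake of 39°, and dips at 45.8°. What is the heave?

dip-slip = net slip × sin(rake) = 226 m × sin(39°) = 142.2 m
heave = dip-slip × cos(dip) = 142.2 × cos(45.8°) = 99.2 m

99.2 m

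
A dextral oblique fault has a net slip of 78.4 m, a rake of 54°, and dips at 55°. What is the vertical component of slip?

dip-slip = net slip × sin(rake) = 78.4 m × sin(54°) = 63.43 m
throw = dip-slip × sin(dip) = 63.43 × sin(55°) = 52 m

52 m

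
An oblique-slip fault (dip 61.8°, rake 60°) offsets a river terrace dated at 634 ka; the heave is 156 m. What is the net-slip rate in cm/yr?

dip-slip = heave / cos(dip) = 156 / cos(61.8°) = 330.1 m
net slip = dip-slip / sin(rake) = 330.1 / sin(60°) = 381.2 m
rate = 381.2 m / 634 ka = 0.000601 m/yr = 0.0601 cm/yr

0.0601 cm/yr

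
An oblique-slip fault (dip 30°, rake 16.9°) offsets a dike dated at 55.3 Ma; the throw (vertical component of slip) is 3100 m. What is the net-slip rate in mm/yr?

dip-slip = throw / sin(dip) = 3100 / sin(30°) = 6200 m
net slip = dip-slip / sin(rake) = 6200 / sin(16.9°) = 21330 m
rate = 21330 m / 55.3 Ma = 0.000386 m/yr = 0.386 mm/yr

0.386 mm/yr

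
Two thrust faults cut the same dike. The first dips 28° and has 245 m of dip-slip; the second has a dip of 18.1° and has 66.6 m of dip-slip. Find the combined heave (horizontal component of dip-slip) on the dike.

heave_A = 245 × cos(28°) = 216.3 m
heave_B = 66.6 × cos(18.1°) = 63.30 m
total = 216.3 + 63.30 = 280 m

280 m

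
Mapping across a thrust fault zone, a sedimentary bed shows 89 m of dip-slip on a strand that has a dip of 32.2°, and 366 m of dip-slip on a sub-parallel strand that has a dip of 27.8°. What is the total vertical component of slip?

throw_A = 89 × sin(32.2°) = 47.43 m
throw_B = 366 × sin(27.8°) = 170.7 m
total = 47.43 + 170.7 = 218 m

218 m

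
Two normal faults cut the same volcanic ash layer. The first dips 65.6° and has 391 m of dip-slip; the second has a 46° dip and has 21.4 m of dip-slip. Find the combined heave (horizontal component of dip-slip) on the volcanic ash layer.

heave_A = 391 × cos(65.6°) = 161.5 m
heave_B = 21.4 × cos(46°) = 14.87 m
total = 161.5 + 14.87 = 176 m

176 m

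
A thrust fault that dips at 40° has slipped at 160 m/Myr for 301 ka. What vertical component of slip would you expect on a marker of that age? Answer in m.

31 m

dip-slip = rate × time = 160 m/Myr × 301 ka = 48.16 m
throw = dip-slip × sin(dip) = 48.16 × sin(40°) = 31 m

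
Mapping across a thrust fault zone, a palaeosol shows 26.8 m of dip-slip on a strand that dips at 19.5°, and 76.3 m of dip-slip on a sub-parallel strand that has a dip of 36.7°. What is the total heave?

86.4 m

heave_A = 26.8 × cos(19.5°) = 25.26 m
heave_B = 76.3 × cos(36.7°) = 61.18 m
total = 25.26 + 61.18 = 86.4 m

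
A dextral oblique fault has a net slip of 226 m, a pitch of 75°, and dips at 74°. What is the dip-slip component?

dip-slip = net slip × sin(rake) = 226 m × sin(75°) = 218 m

218 m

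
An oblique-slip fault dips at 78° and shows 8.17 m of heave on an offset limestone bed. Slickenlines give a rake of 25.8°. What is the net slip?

dip-slip = heave / cos(dip) = 8.17 / cos(78°) = 39.30 m
net slip = dip-slip / sin(rake) = 39.30 / sin(25.8°) = 90.3 m

90.3 m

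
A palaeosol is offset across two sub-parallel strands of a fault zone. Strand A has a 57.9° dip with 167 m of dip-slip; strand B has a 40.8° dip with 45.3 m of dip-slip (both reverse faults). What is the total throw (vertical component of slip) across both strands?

throw_A = 167 × sin(57.9°) = 141.5 m
throw_B = 45.3 × sin(40.8°) = 29.60 m
total = 141.5 + 29.60 = 171 m

171 m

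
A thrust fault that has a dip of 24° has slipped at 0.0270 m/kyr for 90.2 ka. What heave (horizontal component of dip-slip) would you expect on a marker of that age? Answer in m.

2.22 m

dip-slip = rate × time = 0.0270 m/kyr × 90.2 ka = 2.435 m
heave = dip-slip × cos(dip) = 2.435 × cos(24°) = 2.22 m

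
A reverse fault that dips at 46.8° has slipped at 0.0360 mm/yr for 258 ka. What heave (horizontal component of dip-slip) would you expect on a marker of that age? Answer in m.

dip-slip = rate × time = 0.0360 mm/yr × 258 ka = 9.288 m
heave = dip-slip × cos(dip) = 9.288 × cos(46.8°) = 6.36 m

6.36 m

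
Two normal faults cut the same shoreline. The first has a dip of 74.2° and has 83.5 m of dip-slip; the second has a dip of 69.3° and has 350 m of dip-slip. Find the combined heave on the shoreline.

146 m

heave_A = 83.5 × cos(74.2°) = 22.74 m
heave_B = 350 × cos(69.3°) = 123.7 m
total = 22.74 + 123.7 = 146 m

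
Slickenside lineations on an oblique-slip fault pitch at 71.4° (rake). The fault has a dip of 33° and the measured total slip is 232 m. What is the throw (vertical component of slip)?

120 m

dip-slip = net slip × sin(rake) = 232 m × sin(71.4°) = 219.9 m
throw = dip-slip × sin(dip) = 219.9 × sin(33°) = 120 m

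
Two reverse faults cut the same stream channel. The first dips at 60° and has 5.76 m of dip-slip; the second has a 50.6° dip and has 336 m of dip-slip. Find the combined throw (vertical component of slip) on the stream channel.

throw_A = 5.76 × sin(60°) = 4.988 m
throw_B = 336 × sin(50.6°) = 259.6 m
total = 4.988 + 259.6 = 265 m

265 m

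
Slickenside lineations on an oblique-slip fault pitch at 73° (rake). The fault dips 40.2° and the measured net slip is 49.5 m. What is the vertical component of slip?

30.6 m

dip-slip = net slip × sin(rake) = 49.5 m × sin(73°) = 47.34 m
throw = dip-slip × sin(dip) = 47.34 × sin(40.2°) = 30.6 m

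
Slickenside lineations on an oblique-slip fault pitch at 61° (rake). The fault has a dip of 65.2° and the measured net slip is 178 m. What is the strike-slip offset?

strike-slip = net slip × cos(rake) = 178 m × cos(61°) = 86.3 m

86.3 m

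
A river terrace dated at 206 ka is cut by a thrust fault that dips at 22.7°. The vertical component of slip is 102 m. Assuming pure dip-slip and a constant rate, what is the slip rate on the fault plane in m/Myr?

dip-slip = throw / sin(dip) = 102 m / sin(22.7°) = 264.3 m
rate = 264.3 m / 206 ka = 0.00128 m/yr = 1280 m/Myr

1280 m/Myr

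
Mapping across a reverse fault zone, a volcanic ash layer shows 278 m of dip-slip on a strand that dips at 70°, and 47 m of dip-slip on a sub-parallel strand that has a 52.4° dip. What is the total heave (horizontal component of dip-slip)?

124 m

heave_A = 278 × cos(70°) = 95.08 m
heave_B = 47 × cos(52.4°) = 28.68 m
total = 95.08 + 28.68 = 124 m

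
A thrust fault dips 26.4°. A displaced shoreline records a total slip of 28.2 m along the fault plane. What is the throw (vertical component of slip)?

12.5 m

throw = dip-slip × sin(dip) = 28.2 m × sin(26.4°) = 12.5 m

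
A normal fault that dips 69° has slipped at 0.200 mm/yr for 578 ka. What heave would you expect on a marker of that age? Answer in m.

dip-slip = rate × time = 0.200 mm/yr × 578 ka = 115.6 m
heave = dip-slip × cos(dip) = 115.6 × cos(69°) = 41.4 m

41.4 m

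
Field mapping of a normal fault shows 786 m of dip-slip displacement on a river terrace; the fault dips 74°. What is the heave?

heave = dip-slip × cos(dip) = 786 m × cos(74°) = 217 m

217 m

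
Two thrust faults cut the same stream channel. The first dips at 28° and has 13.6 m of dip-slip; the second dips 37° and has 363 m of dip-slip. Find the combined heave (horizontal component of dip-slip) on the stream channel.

heave_A = 13.6 × cos(28°) = 12.01 m
heave_B = 363 × cos(37°) = 289.9 m
total = 12.01 + 289.9 = 302 m

302 m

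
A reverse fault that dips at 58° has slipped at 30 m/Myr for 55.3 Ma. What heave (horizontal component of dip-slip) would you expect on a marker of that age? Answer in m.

dip-slip = rate × time = 30 m/Myr × 55.3 Ma = 1659 m
heave = dip-slip × cos(dip) = 1659 × cos(58°) = 879 m

879 m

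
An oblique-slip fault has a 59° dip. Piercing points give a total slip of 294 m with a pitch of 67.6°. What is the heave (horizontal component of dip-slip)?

140 m

dip-slip = net slip × sin(rake) = 294 m × sin(67.6°) = 271.8 m
heave = dip-slip × cos(dip) = 271.8 × cos(59°) = 140 m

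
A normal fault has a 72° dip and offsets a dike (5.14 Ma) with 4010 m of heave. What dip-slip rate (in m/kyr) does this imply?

dip-slip = heave / cos(dip) = 4010 m / cos(72°) = 12980 m
rate = 12980 m / 5.14 Ma = 0.00252 m/yr = 2.52 m/kyr

2.52 m/kyr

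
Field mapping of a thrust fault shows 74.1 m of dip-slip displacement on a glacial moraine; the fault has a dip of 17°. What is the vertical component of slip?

throw = dip-slip × sin(dip) = 74.1 m × sin(17°) = 21.7 m

21.7 m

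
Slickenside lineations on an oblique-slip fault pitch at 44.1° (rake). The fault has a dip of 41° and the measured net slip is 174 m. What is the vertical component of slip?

79.4 m

dip-slip = net slip × sin(rake) = 174 m × sin(44.1°) = 121.1 m
throw = dip-slip × sin(dip) = 121.1 × sin(41°) = 79.4 m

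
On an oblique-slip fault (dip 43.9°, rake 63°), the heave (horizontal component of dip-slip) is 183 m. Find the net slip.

dip-slip = heave / cos(dip) = 183 / cos(43.9°) = 254 m
net slip = dip-slip / sin(rake) = 254 / sin(63°) = 285 m

285 m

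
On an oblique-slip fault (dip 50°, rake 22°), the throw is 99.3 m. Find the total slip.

dip-slip = throw / sin(dip) = 99.3 / sin(50°) = 129.6 m
net slip = dip-slip / sin(rake) = 129.6 / sin(22°) = 346 m

346 m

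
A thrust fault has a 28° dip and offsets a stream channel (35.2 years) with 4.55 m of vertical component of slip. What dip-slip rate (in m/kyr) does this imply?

dip-slip = throw / sin(dip) = 4.55 m / sin(28°) = 9.692 m
rate = 9.692 m / 35.2 years = 0.275 m/yr = 275 m/kyr

275 m/kyr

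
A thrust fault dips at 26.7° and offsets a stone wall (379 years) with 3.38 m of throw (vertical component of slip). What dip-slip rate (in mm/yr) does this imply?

dip-slip = throw / sin(dip) = 3.38 m / sin(26.7°) = 7.522 m
rate = 7.522 m / 379 years = 0.0198 m/yr = 19.8 mm/yr

19.8 mm/yr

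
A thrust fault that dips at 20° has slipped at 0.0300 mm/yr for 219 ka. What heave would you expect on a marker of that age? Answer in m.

dip-slip = rate × time = 0.0300 mm/yr × 219 ka = 6.570 m
heave = dip-slip × cos(dip) = 6.570 × cos(20°) = 6.17 m

6.17 m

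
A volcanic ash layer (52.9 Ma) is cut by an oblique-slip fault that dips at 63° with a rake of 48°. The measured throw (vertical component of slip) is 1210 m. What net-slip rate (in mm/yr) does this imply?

0.0345 mm/yr

dip-slip = throw / sin(dip) = 1210 / sin(63°) = 1358 m
net slip = dip-slip / sin(rake) = 1358 / sin(48°) = 1827 m
rate = 1827 m / 52.9 Ma = 0.0000345 m/yr = 0.0345 mm/yr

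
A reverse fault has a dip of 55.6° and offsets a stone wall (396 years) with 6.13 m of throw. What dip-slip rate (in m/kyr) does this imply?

dip-slip = throw / sin(dip) = 6.13 m / sin(55.6°) = 7.429 m
rate = 7.429 m / 396 years = 0.0188 m/yr = 18.8 m/kyr

18.8 m/kyr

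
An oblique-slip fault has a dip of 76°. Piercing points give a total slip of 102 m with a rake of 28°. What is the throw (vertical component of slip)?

dip-slip = net slip × sin(rake) = 102 m × sin(28°) = 47.89 m
throw = dip-slip × sin(dip) = 47.89 × sin(76°) = 46.5 m

46.5 m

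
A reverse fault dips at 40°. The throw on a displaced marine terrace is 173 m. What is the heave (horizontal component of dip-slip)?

heave = throw / tan(dip) = 173 / tan(40°) = 206 m

206 m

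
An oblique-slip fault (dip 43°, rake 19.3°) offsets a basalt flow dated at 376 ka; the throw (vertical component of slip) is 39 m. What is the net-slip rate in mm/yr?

0.460 mm/yr

dip-slip = throw / sin(dip) = 39 / sin(43°) = 57.18 m
net slip = dip-slip / sin(rake) = 57.18 / sin(19.3°) = 173 m
rate = 173 m / 376 ka = 0.000460 m/yr = 0.460 mm/yr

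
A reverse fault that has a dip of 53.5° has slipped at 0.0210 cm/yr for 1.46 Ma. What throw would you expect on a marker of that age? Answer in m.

246 m

dip-slip = rate × time = 0.0210 cm/yr × 1.46 Ma = 306.6 m
throw = dip-slip × sin(dip) = 306.6 × sin(53.5°) = 246 m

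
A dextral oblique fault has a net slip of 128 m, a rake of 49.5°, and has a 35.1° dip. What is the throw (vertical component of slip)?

56 m

dip-slip = net slip × sin(rake) = 128 m × sin(49.5°) = 97.33 m
throw = dip-slip × sin(dip) = 97.33 × sin(35.1°) = 56 m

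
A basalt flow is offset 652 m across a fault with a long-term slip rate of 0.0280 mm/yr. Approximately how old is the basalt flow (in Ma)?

23.3 Ma

age = offset / rate = 652 m / (0.0280 mm/yr) = 2.33e+07 yr = 23.3 Ma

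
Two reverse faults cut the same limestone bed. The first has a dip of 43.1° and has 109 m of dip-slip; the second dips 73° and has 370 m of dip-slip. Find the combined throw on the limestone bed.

throw_A = 109 × sin(43.1°) = 74.48 m
throw_B = 370 × sin(73°) = 353.8 m
total = 74.48 + 353.8 = 428 m

428 m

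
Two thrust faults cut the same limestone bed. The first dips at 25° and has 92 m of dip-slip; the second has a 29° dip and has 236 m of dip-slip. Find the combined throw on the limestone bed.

153 m

throw_A = 92 × sin(25°) = 38.88 m
throw_B = 236 × sin(29°) = 114.4 m
total = 38.88 + 114.4 = 153 m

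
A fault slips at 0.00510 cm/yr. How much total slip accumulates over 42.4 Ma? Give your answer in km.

slip = rate × time = 0.00510 cm/yr × 42.4 Ma = 2160 m = 2.16 km

2.16 km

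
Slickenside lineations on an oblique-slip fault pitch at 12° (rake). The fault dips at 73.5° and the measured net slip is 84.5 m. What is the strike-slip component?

strike-slip = net slip × cos(rake) = 84.5 m × cos(12°) = 82.7 m

82.7 m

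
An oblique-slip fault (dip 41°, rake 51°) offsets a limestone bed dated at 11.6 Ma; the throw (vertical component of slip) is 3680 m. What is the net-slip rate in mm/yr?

0.622 mm/yr

dip-slip = throw / sin(dip) = 3680 / sin(41°) = 5609 m
net slip = dip-slip / sin(rake) = 5609 / sin(51°) = 7218 m
rate = 7218 m / 11.6 Ma = 0.000622 m/yr = 0.622 mm/yr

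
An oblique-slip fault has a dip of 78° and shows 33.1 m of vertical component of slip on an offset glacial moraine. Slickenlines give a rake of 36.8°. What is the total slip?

dip-slip = throw / sin(dip) = 33.1 / sin(78°) = 33.84 m
net slip = dip-slip / sin(rake) = 33.84 / sin(36.8°) = 56.5 m

56.5 m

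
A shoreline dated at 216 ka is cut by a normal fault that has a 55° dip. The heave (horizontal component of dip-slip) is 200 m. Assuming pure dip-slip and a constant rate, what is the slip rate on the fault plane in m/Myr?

dip-slip = heave / cos(dip) = 200 m / cos(55°) = 348.7 m
rate = 348.7 m / 216 ka = 0.00161 m/yr = 1610 m/Myr

1610 m/Myr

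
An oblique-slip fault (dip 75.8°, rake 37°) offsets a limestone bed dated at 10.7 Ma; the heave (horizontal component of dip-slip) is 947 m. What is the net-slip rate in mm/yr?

dip-slip = heave / cos(dip) = 947 / cos(75.8°) = 3860 m
net slip = dip-slip / sin(rake) = 3860 / sin(37°) = 6415 m
rate = 6415 m / 10.7 Ma = 0.000600 m/yr = 0.600 mm/yr

0.600 mm/yr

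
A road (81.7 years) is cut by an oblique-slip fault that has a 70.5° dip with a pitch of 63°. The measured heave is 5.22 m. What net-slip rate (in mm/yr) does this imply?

215 mm/yr

dip-slip = heave / cos(dip) = 5.22 / cos(70.5°) = 15.64 m
net slip = dip-slip / sin(rake) = 15.64 / sin(63°) = 17.55 m
rate = 17.55 m / 81.7 years = 0.215 m/yr = 215 mm/yr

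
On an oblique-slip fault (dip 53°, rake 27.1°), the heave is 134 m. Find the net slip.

dip-slip = heave / cos(dip) = 134 / cos(53°) = 222.7 m
net slip = dip-slip / sin(rake) = 222.7 / sin(27.1°) = 489 m

489 m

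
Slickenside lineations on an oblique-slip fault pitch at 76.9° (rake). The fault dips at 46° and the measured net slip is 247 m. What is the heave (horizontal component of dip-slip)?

167 m

dip-slip = net slip × sin(rake) = 247 m × sin(76.9°) = 240.6 m
heave = dip-slip × cos(dip) = 240.6 × cos(46°) = 167 m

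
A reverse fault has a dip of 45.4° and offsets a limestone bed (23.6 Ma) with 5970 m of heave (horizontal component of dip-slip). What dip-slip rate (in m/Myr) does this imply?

360 m/Myr

dip-slip = heave / cos(dip) = 5970 m / cos(45.4°) = 8502 m
rate = 8502 m / 23.6 Ma = 0.000360 m/yr = 360 m/Myr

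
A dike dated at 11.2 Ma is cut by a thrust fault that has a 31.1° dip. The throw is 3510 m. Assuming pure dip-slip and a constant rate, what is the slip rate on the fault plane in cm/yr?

0.0607 cm/yr

dip-slip = throw / sin(dip) = 3510 m / sin(31.1°) = 6795 m
rate = 6795 m / 11.2 Ma = 0.000607 m/yr = 0.0607 cm/yr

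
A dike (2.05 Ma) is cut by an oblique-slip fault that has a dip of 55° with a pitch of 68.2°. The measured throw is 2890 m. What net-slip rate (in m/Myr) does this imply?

dip-slip = throw / sin(dip) = 2890 / sin(55°) = 3528 m
net slip = dip-slip / sin(rake) = 3528 / sin(68.2°) = 3800 m
rate = 3800 m / 2.05 Ma = 0.00185 m/yr = 1850 m/Myr

1850 m/Myr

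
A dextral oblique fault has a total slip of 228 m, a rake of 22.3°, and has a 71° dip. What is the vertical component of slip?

dip-slip = net slip × sin(rake) = 228 m × sin(22.3°) = 86.52 m
throw = dip-slip × sin(dip) = 86.52 × sin(71°) = 81.8 m

81.8 m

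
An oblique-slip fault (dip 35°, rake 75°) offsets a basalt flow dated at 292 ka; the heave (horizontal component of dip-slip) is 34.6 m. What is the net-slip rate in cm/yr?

dip-slip = heave / cos(dip) = 34.6 / cos(35°) = 42.24 m
net slip = dip-slip / sin(rake) = 42.24 / sin(75°) = 43.73 m
rate = 43.73 m / 292 ka = 0.000150 m/yr = 0.0150 cm/yr

0.0150 cm/yr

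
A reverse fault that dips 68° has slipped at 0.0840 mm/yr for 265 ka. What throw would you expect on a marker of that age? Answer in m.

20.6 m

dip-slip = rate × time = 0.0840 mm/yr × 265 ka = 22.26 m
throw = dip-slip × sin(dip) = 22.26 × sin(68°) = 20.6 m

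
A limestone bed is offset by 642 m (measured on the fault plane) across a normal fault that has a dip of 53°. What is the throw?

513 m

throw = dip-slip × sin(dip) = 642 m × sin(53°) = 513 m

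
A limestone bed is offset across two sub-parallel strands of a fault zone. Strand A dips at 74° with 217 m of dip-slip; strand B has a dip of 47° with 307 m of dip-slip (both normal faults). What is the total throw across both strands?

433 m

throw_A = 217 × sin(74°) = 208.6 m
throw_B = 307 × sin(47°) = 224.5 m
total = 208.6 + 224.5 = 433 m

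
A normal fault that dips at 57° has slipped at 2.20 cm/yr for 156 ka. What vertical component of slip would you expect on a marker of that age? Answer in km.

2.88 km

dip-slip = rate × time = 2.20 cm/yr × 156 ka = 3432 m
throw = dip-slip × sin(dip) = 3432 × sin(57°) = 2880 m = 2.88 km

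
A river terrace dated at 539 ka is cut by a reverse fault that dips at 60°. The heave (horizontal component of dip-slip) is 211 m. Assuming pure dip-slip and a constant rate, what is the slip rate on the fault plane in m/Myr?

dip-slip = heave / cos(dip) = 211 m / cos(60°) = 422 m
rate = 422 m / 539 ka = 0.000783 m/yr = 783 m/Myr

783 m/Myr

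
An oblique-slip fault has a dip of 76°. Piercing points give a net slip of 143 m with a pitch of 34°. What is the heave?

19.3 m

dip-slip = net slip × sin(rake) = 143 m × sin(34°) = 79.96 m
heave = dip-slip × cos(dip) = 79.96 × cos(76°) = 19.3 m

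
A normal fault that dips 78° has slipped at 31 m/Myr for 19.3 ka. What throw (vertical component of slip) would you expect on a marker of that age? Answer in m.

dip-slip = rate × time = 31 m/Myr × 19.3 ka = 0.5983 m
throw = dip-slip × sin(dip) = 0.5983 × sin(78°) = 0.585 m

0.585 m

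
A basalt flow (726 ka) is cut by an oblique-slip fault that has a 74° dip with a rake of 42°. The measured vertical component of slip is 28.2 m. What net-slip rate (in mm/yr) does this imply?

dip-slip = throw / sin(dip) = 28.2 / sin(74°) = 29.34 m
net slip = dip-slip / sin(rake) = 29.34 / sin(42°) = 43.84 m
rate = 43.84 m / 726 ka = 0.0000604 m/yr = 0.0604 mm/yr

0.0604 mm/yr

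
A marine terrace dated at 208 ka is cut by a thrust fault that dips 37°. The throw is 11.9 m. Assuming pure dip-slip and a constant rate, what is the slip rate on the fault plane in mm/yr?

0.0951 mm/yr

dip-slip = throw / sin(dip) = 11.9 m / sin(37°) = 19.77 m
rate = 19.77 m / 208 ka = 0.0000951 m/yr = 0.0951 mm/yr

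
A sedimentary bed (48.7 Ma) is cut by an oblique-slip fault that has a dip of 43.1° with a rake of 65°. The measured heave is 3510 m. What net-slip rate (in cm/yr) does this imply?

dip-slip = heave / cos(dip) = 3510 / cos(43.1°) = 4807 m
net slip = dip-slip / sin(rake) = 4807 / sin(65°) = 5304 m
rate = 5304 m / 48.7 Ma = 0.000109 m/yr = 0.0109 cm/yr

0.0109 cm/yr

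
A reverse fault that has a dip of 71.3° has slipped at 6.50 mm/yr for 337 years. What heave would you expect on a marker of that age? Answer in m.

0.702 m

dip-slip = rate × time = 6.50 mm/yr × 337 years = 2.191 m
heave = dip-slip × cos(dip) = 2.191 × cos(71.3°) = 0.702 m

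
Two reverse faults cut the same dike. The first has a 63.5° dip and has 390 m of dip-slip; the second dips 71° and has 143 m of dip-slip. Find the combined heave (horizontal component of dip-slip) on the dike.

221 m

heave_A = 390 × cos(63.5°) = 174 m
heave_B = 143 × cos(71°) = 46.56 m
total = 174 + 46.56 = 221 m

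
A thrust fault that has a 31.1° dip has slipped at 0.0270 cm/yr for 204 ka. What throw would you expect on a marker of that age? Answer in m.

28.5 m

dip-slip = rate × time = 0.0270 cm/yr × 204 ka = 55.08 m
throw = dip-slip × sin(dip) = 55.08 × sin(31.1°) = 28.5 m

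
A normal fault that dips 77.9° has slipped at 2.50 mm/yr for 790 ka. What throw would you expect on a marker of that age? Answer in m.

1930 m

dip-slip = rate × time = 2.50 mm/yr × 790 ka = 1975 m
throw = dip-slip × sin(dip) = 1975 × sin(77.9°) = 1930 m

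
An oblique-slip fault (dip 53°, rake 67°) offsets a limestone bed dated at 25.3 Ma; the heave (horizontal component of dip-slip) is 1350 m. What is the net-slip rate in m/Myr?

dip-slip = heave / cos(dip) = 1350 / cos(53°) = 2243 m
net slip = dip-slip / sin(rake) = 2243 / sin(67°) = 2437 m
rate = 2437 m / 25.3 Ma = 0.0000963 m/yr = 96.3 m/Myr

96.3 m/Myr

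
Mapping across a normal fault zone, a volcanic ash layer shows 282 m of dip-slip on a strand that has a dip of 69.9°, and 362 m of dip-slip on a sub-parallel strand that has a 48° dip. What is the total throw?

534 m

throw_A = 282 × sin(69.9°) = 264.8 m
throw_B = 362 × sin(48°) = 269 m
total = 264.8 + 269 = 534 m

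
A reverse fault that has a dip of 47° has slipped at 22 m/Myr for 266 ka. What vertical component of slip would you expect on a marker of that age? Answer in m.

4.28 m

dip-slip = rate × time = 22 m/Myr × 266 ka = 5.852 m
throw = dip-slip × sin(dip) = 5.852 × sin(47°) = 4.28 m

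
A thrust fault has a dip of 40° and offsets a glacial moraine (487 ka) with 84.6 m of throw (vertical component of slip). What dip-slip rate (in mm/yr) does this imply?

dip-slip = throw / sin(dip) = 84.6 m / sin(40°) = 131.6 m
rate = 131.6 m / 487 ka = 0.000270 m/yr = 0.270 mm/yr

0.270 mm/yr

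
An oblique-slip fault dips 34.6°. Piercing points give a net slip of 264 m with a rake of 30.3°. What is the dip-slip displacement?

dip-slip = net slip × sin(rake) = 264 m × sin(30.3°) = 133 m

133 m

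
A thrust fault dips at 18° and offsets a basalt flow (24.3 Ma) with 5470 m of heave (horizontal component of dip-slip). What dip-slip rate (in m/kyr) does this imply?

dip-slip = heave / cos(dip) = 5470 m / cos(18°) = 5751 m
rate = 5751 m / 24.3 Ma = 0.000237 m/yr = 0.237 m/kyr

0.237 m/kyr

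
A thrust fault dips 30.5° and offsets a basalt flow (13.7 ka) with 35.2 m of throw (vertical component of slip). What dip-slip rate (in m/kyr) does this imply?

dip-slip = throw / sin(dip) = 35.2 m / sin(30.5°) = 69.35 m
rate = 69.35 m / 13.7 ka = 0.00506 m/yr = 5.06 m/kyr

5.06 m/kyr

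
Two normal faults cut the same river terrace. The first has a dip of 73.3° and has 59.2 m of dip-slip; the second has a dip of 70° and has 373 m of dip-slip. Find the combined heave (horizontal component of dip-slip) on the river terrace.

heave_A = 59.2 × cos(73.3°) = 17.01 m
heave_B = 373 × cos(70°) = 127.6 m
total = 17.01 + 127.6 = 145 m

145 m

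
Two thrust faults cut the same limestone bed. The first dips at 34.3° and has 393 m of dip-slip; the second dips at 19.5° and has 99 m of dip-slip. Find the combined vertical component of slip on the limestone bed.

255 m

throw_A = 393 × sin(34.3°) = 221.5 m
throw_B = 99 × sin(19.5°) = 33.05 m
total = 221.5 + 33.05 = 255 m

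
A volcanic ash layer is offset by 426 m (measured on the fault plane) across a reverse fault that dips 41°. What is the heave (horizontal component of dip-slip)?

322 m

heave = dip-slip × cos(dip) = 426 m × cos(41°) = 322 m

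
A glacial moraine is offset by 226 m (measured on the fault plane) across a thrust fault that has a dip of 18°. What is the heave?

215 m

heave = dip-slip × cos(dip) = 226 m × cos(18°) = 215 m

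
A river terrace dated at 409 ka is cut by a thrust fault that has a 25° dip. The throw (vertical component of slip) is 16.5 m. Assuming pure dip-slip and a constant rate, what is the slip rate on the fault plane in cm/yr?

0.00955 cm/yr

dip-slip = throw / sin(dip) = 16.5 m / sin(25°) = 39.04 m
rate = 39.04 m / 409 ka = 0.0000955 m/yr = 0.00955 cm/yr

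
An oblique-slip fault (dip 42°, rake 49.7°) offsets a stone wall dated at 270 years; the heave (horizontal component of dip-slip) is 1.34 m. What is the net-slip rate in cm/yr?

0.876 cm/yr

dip-slip = heave / cos(dip) = 1.34 / cos(42°) = 1.803 m
net slip = dip-slip / sin(rake) = 1.803 / sin(49.7°) = 2.364 m
rate = 2.364 m / 270 years = 0.00876 m/yr = 0.876 cm/yr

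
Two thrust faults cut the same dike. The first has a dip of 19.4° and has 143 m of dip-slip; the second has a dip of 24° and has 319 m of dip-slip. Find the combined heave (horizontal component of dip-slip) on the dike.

426 m

heave_A = 143 × cos(19.4°) = 134.9 m
heave_B = 319 × cos(24°) = 291.4 m
total = 134.9 + 291.4 = 426 m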